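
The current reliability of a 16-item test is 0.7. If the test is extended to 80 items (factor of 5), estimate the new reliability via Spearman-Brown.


r_new = (n * rxx) / (1 + (n-1) * rxx)
r_new = (5 * 0.7) / (1 + 4 * 0.7)
r_new = 3.5 / 3.8
r_new = 0.9211

0.9211


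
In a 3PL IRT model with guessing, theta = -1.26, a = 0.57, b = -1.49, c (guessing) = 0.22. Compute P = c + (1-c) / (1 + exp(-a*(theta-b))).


logit = 0.57*(-1.26 - -1.49) = 0.1311
P* = 1/(1 + exp(-0.1311)) = 0.5327
P = 0.22 + (1 - 0.22) * 0.5327
P = 0.6355

0.6355


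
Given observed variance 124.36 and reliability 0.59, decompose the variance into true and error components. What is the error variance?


var_true = rxx * var_obs = 0.59 * 124.36 = 73.3724
var_error = var_obs - var_true
var_error = 124.36 - 73.3724
var_error = 50.9876

50.9876


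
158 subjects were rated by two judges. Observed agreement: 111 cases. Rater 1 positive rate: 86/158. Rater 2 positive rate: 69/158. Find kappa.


P_o = 111/158 = 0.702532
P_e = (86*69 + 72*89) / 24964 = 0.494392
kappa = (P_o - P_e) / (1 - P_e)
kappa = (0.702532 - 0.494392) / (1 - 0.494392)
kappa = 0.4117

0.4117


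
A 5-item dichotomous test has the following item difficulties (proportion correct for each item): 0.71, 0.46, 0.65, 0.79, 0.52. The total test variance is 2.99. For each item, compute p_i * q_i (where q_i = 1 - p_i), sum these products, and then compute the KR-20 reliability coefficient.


For each item, compute p_i * q_i:
  Item 1: 0.71 * 0.29 = 0.2059
  Item 2: 0.46 * 0.54 = 0.2484
  Item 3: 0.65 * 0.35 = 0.2275
  Item 4: 0.79 * 0.21 = 0.1659
  Item 5: 0.52 * 0.48 = 0.2496
Sum(p_i * q_i) = 0.2059 + 0.2484 + 0.2275 + 0.1659 + 0.2496 = 1.0973
KR-20 = (k/(k-1)) * (1 - Sum(p_i*q_i) / Var_total)
= (5/4) * (1 - 1.0973/2.99)
= 1.25 * 0.633
KR-20 = 0.7913

0.7913


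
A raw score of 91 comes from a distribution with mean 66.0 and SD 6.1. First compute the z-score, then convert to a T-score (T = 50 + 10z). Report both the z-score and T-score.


z = (X - mean) / SD = (91 - 66.0) / 6.1
z = 25.0 / 6.1
z = 4.0984
T-score = T = 50 + 10z
Carry z at full precision (z = 25.0 / 6.1) into the conversion:
T-score = 50 + 10 * (25.0 / 6.1) = 50 + 250 / 6.1
T-score = 50 + 40.9836
T-score = 90.9836

90.9836


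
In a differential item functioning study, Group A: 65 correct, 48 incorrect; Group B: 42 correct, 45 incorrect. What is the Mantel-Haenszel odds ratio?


Odds_A = 65/48 = 1.3542
Odds_B = 42/45 = 0.9333
OR = Odds_A / Odds_B = 1.3542 / 0.9333
Exactly, OR = (65 * 45) / (48 * 42) = 2925 / 2016
OR = 1.4509

1.4509


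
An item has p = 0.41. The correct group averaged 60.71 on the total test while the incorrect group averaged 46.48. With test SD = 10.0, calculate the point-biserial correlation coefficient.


q = 1 - p = 0.59
rpb = ((M1 - M0) / SD) * sqrt(p * q)
rpb = ((60.71 - 46.48) / 10.0) * sqrt(0.41 * 0.59)
rpb = 0.6999

0.6999


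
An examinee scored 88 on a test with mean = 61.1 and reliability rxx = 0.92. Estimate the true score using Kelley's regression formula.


T_est = rxx * X + (1 - rxx) * mean
T_est = 0.92 * 88 + 0.08 * 61.1
T_est = 80.96 + 4.888
T_est = 85.848

85.848


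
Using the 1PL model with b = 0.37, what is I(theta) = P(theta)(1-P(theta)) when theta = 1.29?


P = 1/(1+exp(-(1.29-0.37))) = 0.715
I = P*(1-P) = 0.715 * 0.285
I = 0.2038

0.2038


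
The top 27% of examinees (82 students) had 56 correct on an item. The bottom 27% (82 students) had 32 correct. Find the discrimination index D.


p_upper = 56/82 = 0.6829
p_lower = 32/82 = 0.3902
D = 0.6829 - 0.3902 = 0.2927

0.2927


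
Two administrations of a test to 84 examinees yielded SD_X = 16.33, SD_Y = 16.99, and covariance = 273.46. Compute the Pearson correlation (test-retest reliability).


r = cov(X,Y) / (SD_X * SD_Y)
r = 273.46 / (16.33 * 16.99)
r = 273.46 / 277.4467
r = 0.9856

0.9856


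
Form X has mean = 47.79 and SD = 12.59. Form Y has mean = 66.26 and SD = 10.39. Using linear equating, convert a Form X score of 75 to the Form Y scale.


slope = SD_Y / SD_X = 10.39 / 12.59 ~ 0.8253
intercept = mean_Y - slope * mean_X = 66.26 - (10.39 / 12.59) * 47.79 ~ 26.8209
Y = slope * X + intercept. To avoid rounding drift from the rounded slope/intercept, evaluate the equivalent form Y = mean_Y + SD_Y * (X - mean_X) / SD_X at full precision:
Y = 66.26 + 10.39 * (75 - 47.79) / 12.59
Y = 66.26 + 10.39 * 27.21 / 12.59
Y = 66.26 + 282.7119 / 12.59
Y = 66.26 + 22.4553
Y = 88.7153

88.7153


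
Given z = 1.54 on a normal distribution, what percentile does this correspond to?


CDF(z) = 0.5 * (1 + erf(z/sqrt(2)))
erf(1.0889) = 0.8764
CDF = 0.9382
Percentile rank = 0.9382 * 100 = 93.82

93.82


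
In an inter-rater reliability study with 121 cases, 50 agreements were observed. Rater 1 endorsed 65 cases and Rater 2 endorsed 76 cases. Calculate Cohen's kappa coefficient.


P_o = 50/121 = 0.413223
P_e = (65*76 + 56*45) / 14641 = 0.509528
kappa = (P_o - P_e) / (1 - P_e)
kappa = (0.413223 - 0.509528) / (1 - 0.509528)
kappa = -0.1964

-0.1964


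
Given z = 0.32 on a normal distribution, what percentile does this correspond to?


CDF(z) = 0.5 * (1 + erf(z/sqrt(2)))
erf(0.2263) = 0.251
CDF = 0.6255
Percentile rank = 0.6255 * 100 = 62.55

62.55


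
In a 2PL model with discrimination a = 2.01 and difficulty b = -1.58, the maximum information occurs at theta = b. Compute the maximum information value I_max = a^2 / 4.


For 2PL, max info at theta = b = -1.58
I_max = a^2 / 4 = 2.01^2 / 4
= 4.0401 / 4
I_max = 1.01

1.01


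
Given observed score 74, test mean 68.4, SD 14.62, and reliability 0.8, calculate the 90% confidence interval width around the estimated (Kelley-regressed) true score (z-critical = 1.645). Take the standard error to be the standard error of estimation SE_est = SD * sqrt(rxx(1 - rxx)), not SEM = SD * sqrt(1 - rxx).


True score estimate = 0.8*74 + 0.2*68.4 = 72.88
SE_est = SD * sqrt(rxx * (1 - rxx)) = 14.62 * sqrt(0.8 * 0.2) = 14.62 * sqrt(0.16) = 5.848
CI = T_est +/- z * SE_est, so width = 2 * z * SE_est = 2 * 1.645 * 5.848
Width = 19.2399

19.2399


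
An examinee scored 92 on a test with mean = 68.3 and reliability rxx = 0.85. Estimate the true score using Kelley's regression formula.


T_est = rxx * X + (1 - rxx) * mean
T_est = 0.85 * 92 + 0.15 * 68.3
T_est = 78.2 + 10.245
T_est = 88.445

88.445


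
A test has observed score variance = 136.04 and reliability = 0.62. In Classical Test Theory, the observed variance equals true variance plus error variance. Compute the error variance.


var_true = rxx * var_obs = 0.62 * 136.04 = 84.3448
var_error = var_obs - var_true
var_error = 136.04 - 84.3448
var_error = 51.6952

51.6952


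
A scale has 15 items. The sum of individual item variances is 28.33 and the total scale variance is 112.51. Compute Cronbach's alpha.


alpha = (k/(k-1)) * (1 - sum(si^2)/s_total^2)
= (15/14) * (1 - 28.33/112.51)
alpha = 0.8016

0.8016


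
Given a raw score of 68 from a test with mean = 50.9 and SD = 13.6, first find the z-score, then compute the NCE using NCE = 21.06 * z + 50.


z = (X - mean) / SD = (68 - 50.9) / 13.6
z = 17.1 / 13.6
z = 1.2574
NCE = NCE = 21.06z + 50
Carry z at full precision (z = 17.1 / 13.6) into the conversion:
NCE = 21.06 * (17.1 / 13.6) + 50 = 360.126 / 13.6 + 50
NCE = 26.4799 + 50
NCE = 76.4799

76.4799


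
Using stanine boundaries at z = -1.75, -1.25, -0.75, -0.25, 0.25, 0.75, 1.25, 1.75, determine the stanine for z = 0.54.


Stanine boundaries: [-1.75, -1.25, -0.75, -0.25, 0.25, 0.75, 1.25, 1.75]
z = 0.54
Check each boundary:
  z >= -1.75 -> could be stanine 2
  z >= -1.25 -> could be stanine 3
  z >= -0.75 -> could be stanine 4
  z >= -0.25 -> could be stanine 5
  z >= 0.25 -> could be stanine 6
  z < 0.75
  z < 1.25
  z < 1.75
Highest qualifying boundary gives stanine = 6

6


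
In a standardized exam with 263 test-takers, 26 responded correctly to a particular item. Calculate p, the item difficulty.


Item difficulty p = number correct / total examinees
p = 26 / 263
p = 0.0989

0.0989


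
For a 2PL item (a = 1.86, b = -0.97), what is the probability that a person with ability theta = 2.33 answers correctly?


a*(theta - b) = 1.86 * (2.33 - -0.97) = 6.138
exp(-6.138) = 0.0022
P = 1 / (1 + 0.0022)
P = 0.9978

0.9978


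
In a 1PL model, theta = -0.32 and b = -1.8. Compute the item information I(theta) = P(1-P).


P = 1/(1+exp(-(-0.32--1.8))) = 0.8146
I = P*(1-P) = 0.8146 * 0.1854
I = 0.151

0.151


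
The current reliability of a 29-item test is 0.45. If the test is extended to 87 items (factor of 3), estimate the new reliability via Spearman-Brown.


r_new = (n * rxx) / (1 + (n-1) * rxx)
r_new = (3 * 0.45) / (1 + 2 * 0.45)
r_new = 1.35 / 1.9
r_new = 0.7105

0.7105


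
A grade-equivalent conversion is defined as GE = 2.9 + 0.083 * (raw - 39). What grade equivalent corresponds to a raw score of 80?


raw - median = 80 - 39 = 41
slope * diff = 0.083 * 41 = 3.403
GE = 2.9 + 3.403
GE = 6.303

6.303


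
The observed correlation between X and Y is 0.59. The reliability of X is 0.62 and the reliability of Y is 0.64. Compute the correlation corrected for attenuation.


r_corrected = rxy / sqrt(rxx * ryy)
= 0.59 / sqrt(0.62 * 0.64)
= 0.59 / sqrt(0.3968)
= 0.59 / 0.629921
r_corrected = 0.9366

0.9366


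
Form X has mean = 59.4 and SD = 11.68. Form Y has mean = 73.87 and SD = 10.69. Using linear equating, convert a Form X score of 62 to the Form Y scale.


slope = SD_Y / SD_X = 10.69 / 11.68 ~ 0.9152
intercept = mean_Y - slope * mean_X = 73.87 - (10.69 / 11.68) * 59.4 ~ 19.5048
Y = slope * X + intercept. To avoid rounding drift from the rounded slope/intercept, evaluate the equivalent form Y = mean_Y + SD_Y * (X - mean_X) / SD_X at full precision:
Y = 73.87 + 10.69 * (62 - 59.4) / 11.68
Y = 73.87 + 10.69 * 2.6 / 11.68
Y = 73.87 + 27.794 / 11.68
Y = 73.87 + 2.3796
Y = 76.2496

76.2496


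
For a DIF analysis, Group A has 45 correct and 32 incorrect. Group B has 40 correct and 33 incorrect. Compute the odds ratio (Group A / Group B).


Odds_A = 45/32 = 1.4062
Odds_B = 40/33 = 1.2121
OR = Odds_A / Odds_B = 1.4062 / 1.2121
Exactly, OR = (45 * 33) / (32 * 40) = 1485 / 1280
OR = 1.1602

1.1602


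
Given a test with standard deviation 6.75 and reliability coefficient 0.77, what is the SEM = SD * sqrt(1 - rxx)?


SEM = SD * sqrt(1 - rxx)
SEM = 6.75 * sqrt(1 - 0.77)
SEM = 6.75 * sqrt(0.23) = 6.75 * 0.479583
SEM = 3.2372

3.2372


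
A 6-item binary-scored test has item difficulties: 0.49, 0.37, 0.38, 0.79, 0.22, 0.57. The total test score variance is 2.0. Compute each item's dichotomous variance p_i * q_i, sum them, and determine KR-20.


For each item, compute p_i * q_i:
  Item 1: 0.49 * 0.51 = 0.2499
  Item 2: 0.37 * 0.63 = 0.2331
  Item 3: 0.38 * 0.62 = 0.2356
  Item 4: 0.79 * 0.21 = 0.1659
  Item 5: 0.22 * 0.78 = 0.1716
  Item 6: 0.57 * 0.43 = 0.2451
Sum(p_i * q_i) = 0.2499 + 0.2331 + 0.2356 + 0.1659 + 0.1716 + 0.2451 = 1.3012
KR-20 = (k/(k-1)) * (1 - Sum(p_i*q_i) / Var_total)
= (6/5) * (1 - 1.3012/2.0)
= 1.2 * 0.3494
KR-20 = 0.4193

0.4193


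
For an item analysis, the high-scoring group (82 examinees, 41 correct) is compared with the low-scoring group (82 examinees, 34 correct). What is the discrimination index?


p_upper = 41/82 = 0.5
p_lower = 34/82 = 0.4146
D = 0.5 - 0.4146 = 0.0854

0.0854


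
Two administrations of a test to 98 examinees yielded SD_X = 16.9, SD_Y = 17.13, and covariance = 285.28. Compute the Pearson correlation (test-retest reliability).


r = cov(X,Y) / (SD_X * SD_Y)
r = 285.28 / (16.9 * 17.13)
r = 285.28 / 289.497
r = 0.9854

0.9854


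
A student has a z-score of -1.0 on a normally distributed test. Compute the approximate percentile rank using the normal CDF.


CDF(z) = 0.5 * (1 + erf(z/sqrt(2)))
erf(-0.7071) = -0.6827
CDF = 0.1587
Percentile rank = 0.1587 * 100 = 15.87

15.87


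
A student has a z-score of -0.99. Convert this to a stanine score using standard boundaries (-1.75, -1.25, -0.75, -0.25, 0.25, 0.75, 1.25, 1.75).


Stanine boundaries: [-1.75, -1.25, -0.75, -0.25, 0.25, 0.75, 1.25, 1.75]
z = -0.99
Check each boundary:
  z >= -1.75 -> could be stanine 2
  z >= -1.25 -> could be stanine 3
  z < -0.75
  z < -0.25
  z < 0.25
  z < 0.75
  z < 1.25
  z < 1.75
Highest qualifying boundary gives stanine = 3

3


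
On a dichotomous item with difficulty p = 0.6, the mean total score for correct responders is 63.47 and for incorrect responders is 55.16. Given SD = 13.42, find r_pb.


q = 1 - p = 0.4
rpb = ((M1 - M0) / SD) * sqrt(p * q)
rpb = ((63.47 - 55.16) / 13.42) * sqrt(0.6 * 0.4)
rpb = 0.3034

0.3034


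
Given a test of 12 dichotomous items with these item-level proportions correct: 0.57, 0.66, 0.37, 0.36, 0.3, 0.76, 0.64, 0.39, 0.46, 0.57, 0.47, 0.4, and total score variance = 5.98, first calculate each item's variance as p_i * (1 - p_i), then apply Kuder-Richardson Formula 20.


For each item, compute p_i * q_i:
  Item 1: 0.57 * 0.43 = 0.2451
  Item 2: 0.66 * 0.34 = 0.2244
  Item 3: 0.37 * 0.63 = 0.2331
  Item 4: 0.36 * 0.64 = 0.2304
  Item 5: 0.3 * 0.7 = 0.21
  Item 6: 0.76 * 0.24 = 0.1824
  Item 7: 0.64 * 0.36 = 0.2304
  Item 8: 0.39 * 0.61 = 0.2379
  Item 9: 0.46 * 0.54 = 0.2484
  Item 10: 0.57 * 0.43 = 0.2451
  Item 11: 0.47 * 0.53 = 0.2491
  Item 12: 0.4 * 0.6 = 0.24
Sum(p_i * q_i) = 0.2451 + 0.2244 + 0.2331 + 0.2304 + 0.21 + 0.1824 + 0.2304 + 0.2379 + 0.2484 + 0.2451 + 0.2491 + 0.24 = 2.7763
KR-20 = (k/(k-1)) * (1 - Sum(p_i*q_i) / Var_total)
= (12/11) * (1 - 2.7763/5.98)
= 1.0909 * 0.5357
KR-20 = 0.5844

0.5844


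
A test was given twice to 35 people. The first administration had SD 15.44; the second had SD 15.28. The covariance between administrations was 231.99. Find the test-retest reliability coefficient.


r = cov(X,Y) / (SD_X * SD_Y)
r = 231.99 / (15.44 * 15.28)
r = 231.99 / 235.9232
r = 0.9833

0.9833


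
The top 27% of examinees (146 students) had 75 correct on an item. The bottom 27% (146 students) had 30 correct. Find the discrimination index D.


p_upper = 75/146 = 0.5137
p_lower = 30/146 = 0.2055
D = 0.5137 - 0.2055 = 0.3082

0.3082


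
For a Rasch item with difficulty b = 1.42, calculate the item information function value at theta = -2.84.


P = 1/(1+exp(-(-2.84-1.42))) = 0.0139
I = P*(1-P) = 0.0139 * 0.9861
I = 0.0137

0.0137


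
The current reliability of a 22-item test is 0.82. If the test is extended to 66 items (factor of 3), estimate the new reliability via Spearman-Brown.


r_new = (n * rxx) / (1 + (n-1) * rxx)
r_new = (3 * 0.82) / (1 + 2 * 0.82)
r_new = 2.46 / 2.64
r_new = 0.9318

0.9318


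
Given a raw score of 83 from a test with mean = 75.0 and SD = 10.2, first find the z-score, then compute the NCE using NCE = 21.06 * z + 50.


z = (X - mean) / SD = (83 - 75.0) / 10.2
z = 8.0 / 10.2
z = 0.7843
NCE = NCE = 21.06z + 50
Carry z at full precision (z = 8.0 / 10.2) into the conversion:
NCE = 21.06 * (8.0 / 10.2) + 50 = 168.48 / 10.2 + 50
NCE = 16.5176 + 50
NCE = 66.5176

66.5176


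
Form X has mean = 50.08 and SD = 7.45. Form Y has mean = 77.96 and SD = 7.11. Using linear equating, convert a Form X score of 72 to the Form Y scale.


slope = SD_Y / SD_X = 7.11 / 7.45 ~ 0.9544
intercept = mean_Y - slope * mean_X = 77.96 - (7.11 / 7.45) * 50.08 ~ 30.1655
Y = slope * X + intercept. To avoid rounding drift from the rounded slope/intercept, evaluate the equivalent form Y = mean_Y + SD_Y * (X - mean_X) / SD_X at full precision:
Y = 77.96 + 7.11 * (72 - 50.08) / 7.45
Y = 77.96 + 7.11 * 21.92 / 7.45
Y = 77.96 + 155.8512 / 7.45
Y = 77.96 + 20.9196
Y = 98.8796

98.8796


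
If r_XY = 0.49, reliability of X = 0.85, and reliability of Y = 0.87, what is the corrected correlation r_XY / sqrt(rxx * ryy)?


r_corrected = rxy / sqrt(rxx * ryy)
= 0.49 / sqrt(0.85 * 0.87)
= 0.49 / sqrt(0.7395)
= 0.49 / 0.859942
r_corrected = 0.5698

0.5698


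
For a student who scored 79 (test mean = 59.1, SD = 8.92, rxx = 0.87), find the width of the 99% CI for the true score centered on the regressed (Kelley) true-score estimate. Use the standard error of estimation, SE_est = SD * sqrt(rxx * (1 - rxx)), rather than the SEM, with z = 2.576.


True score estimate = 0.87*79 + 0.13*59.1 = 76.413
SE_est = SD * sqrt(rxx * (1 - rxx)) = 8.92 * sqrt(0.87 * 0.13) = 8.92 * sqrt(0.1131) = 2.999827
CI = T_est +/- z * SE_est, so width = 2 * z * SE_est = 2 * 2.576 * 2.999827
Width = 15.4551

15.4551


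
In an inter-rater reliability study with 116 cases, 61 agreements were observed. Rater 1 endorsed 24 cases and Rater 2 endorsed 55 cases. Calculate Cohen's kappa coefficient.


P_o = 61/116 = 0.525862
P_e = (24*55 + 92*61) / 13456 = 0.515161
kappa = (P_o - P_e) / (1 - P_e)
kappa = (0.525862 - 0.515161) / (1 - 0.515161)
kappa = 0.0221

0.0221


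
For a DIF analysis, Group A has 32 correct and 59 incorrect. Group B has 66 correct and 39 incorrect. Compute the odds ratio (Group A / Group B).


Odds_A = 32/59 = 0.5424
Odds_B = 66/39 = 1.6923
OR = Odds_A / Odds_B = 0.5424 / 1.6923
Exactly, OR = (32 * 39) / (59 * 66) = 1248 / 3894
OR = 0.3205

0.3205


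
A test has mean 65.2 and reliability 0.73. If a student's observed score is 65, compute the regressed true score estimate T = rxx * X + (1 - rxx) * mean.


T_est = rxx * X + (1 - rxx) * mean
T_est = 0.73 * 65 + 0.27 * 65.2
T_est = 47.45 + 17.604
T_est = 65.054

65.054


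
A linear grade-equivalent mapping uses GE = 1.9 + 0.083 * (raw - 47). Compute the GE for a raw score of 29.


raw - median = 29 - 47 = -18
slope * diff = 0.083 * -18 = -1.494
GE = 1.9 + -1.494
GE = 0.406

0.406


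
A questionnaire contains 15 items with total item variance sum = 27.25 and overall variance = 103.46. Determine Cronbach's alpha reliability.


alpha = (k/(k-1)) * (1 - sum(si^2)/s_total^2)
= (15/14) * (1 - 27.25/103.46)
alpha = 0.7892

0.7892


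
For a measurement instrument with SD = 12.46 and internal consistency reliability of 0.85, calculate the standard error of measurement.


SEM = SD * sqrt(1 - rxx)
SEM = 12.46 * sqrt(1 - 0.85)
SEM = 12.46 * sqrt(0.15) = 12.46 * 0.387298
SEM = 4.8257

4.8257


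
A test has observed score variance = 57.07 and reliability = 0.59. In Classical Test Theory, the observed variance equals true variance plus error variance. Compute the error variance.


var_true = rxx * var_obs = 0.59 * 57.07 = 33.6713
var_error = var_obs - var_true
var_error = 57.07 - 33.6713
var_error = 23.3987

23.3987


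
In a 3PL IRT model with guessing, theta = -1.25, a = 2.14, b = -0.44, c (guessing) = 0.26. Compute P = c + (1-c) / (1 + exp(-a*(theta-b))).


logit = 2.14*(-1.25 - -0.44) = -1.7334
P* = 1/(1 + exp(--1.7334)) = 0.1502
P = 0.26 + (1 - 0.26) * 0.1502
P = 0.3711

0.3711


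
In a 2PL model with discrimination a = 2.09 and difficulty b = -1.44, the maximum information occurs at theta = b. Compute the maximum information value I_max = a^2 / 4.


For 2PL, max info at theta = b = -1.44
I_max = a^2 / 4 = 2.09^2 / 4
= 4.3681 / 4
I_max = 1.092

1.092


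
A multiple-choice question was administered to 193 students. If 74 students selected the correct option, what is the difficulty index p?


Item difficulty p = number correct / total examinees
p = 74 / 193
p = 0.3834

0.3834


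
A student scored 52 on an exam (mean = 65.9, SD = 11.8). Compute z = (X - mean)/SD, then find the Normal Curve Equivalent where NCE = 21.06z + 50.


z = (X - mean) / SD = (52 - 65.9) / 11.8
z = -13.9 / 11.8
z = -1.178
NCE = NCE = 21.06z + 50
Carry z at full precision (z = -13.9 / 11.8) into the conversion:
NCE = 21.06 * (-13.9 / 11.8) + 50 = -292.734 / 11.8 + 50
NCE = -24.808 + 50
NCE = 25.192

25.192


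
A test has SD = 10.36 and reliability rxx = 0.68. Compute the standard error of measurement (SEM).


SEM = SD * sqrt(1 - rxx)
SEM = 10.36 * sqrt(1 - 0.68)
SEM = 10.36 * sqrt(0.32) = 10.36 * 0.565685
SEM = 5.8605

5.8605


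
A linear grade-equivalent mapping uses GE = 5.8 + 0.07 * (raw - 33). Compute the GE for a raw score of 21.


raw - median = 21 - 33 = -12
slope * diff = 0.07 * -12 = -0.84
GE = 5.8 + -0.84
GE = 4.96

4.96


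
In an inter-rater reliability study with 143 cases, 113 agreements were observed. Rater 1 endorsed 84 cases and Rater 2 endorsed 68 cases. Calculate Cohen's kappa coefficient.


P_o = 113/143 = 0.79021
P_e = (84*68 + 59*75) / 20449 = 0.495721
kappa = (P_o - P_e) / (1 - P_e)
kappa = (0.79021 - 0.495721) / (1 - 0.495721)
kappa = 0.584

0.584


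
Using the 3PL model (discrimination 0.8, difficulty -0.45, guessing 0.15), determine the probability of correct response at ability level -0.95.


logit = 0.8*(-0.95 - -0.45) = -0.4
P* = 1/(1 + exp(--0.4)) = 0.4013
P = 0.15 + (1 - 0.15) * 0.4013
P = 0.4911

0.4911


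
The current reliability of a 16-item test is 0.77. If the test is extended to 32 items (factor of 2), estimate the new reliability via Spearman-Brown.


r_new = (n * rxx) / (1 + (n-1) * rxx)
r_new = (2 * 0.77) / (1 + 1 * 0.77)
r_new = 1.54 / 1.77
r_new = 0.8701

0.8701


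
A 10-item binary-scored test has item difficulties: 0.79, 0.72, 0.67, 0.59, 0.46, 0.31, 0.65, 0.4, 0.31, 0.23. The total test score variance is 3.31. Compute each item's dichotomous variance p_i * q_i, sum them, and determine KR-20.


For each item, compute p_i * q_i:
  Item 1: 0.79 * 0.21 = 0.1659
  Item 2: 0.72 * 0.28 = 0.2016
  Item 3: 0.67 * 0.33 = 0.2211
  Item 4: 0.59 * 0.41 = 0.2419
  Item 5: 0.46 * 0.54 = 0.2484
  Item 6: 0.31 * 0.69 = 0.2139
  Item 7: 0.65 * 0.35 = 0.2275
  Item 8: 0.4 * 0.6 = 0.24
  Item 9: 0.31 * 0.69 = 0.2139
  Item 10: 0.23 * 0.77 = 0.1771
Sum(p_i * q_i) = 0.1659 + 0.2016 + 0.2211 + 0.2419 + 0.2484 + 0.2139 + 0.2275 + 0.24 + 0.2139 + 0.1771 = 2.1513
KR-20 = (k/(k-1)) * (1 - Sum(p_i*q_i) / Var_total)
= (10/9) * (1 - 2.1513/3.31)
= 1.1111 * 0.3501
KR-20 = 0.389

0.389


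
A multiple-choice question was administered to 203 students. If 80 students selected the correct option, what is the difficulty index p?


Item difficulty p = number correct / total examinees
p = 80 / 203
p = 0.3941

0.3941


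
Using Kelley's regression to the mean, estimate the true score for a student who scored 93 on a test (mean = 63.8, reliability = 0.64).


T_est = rxx * X + (1 - rxx) * mean
T_est = 0.64 * 93 + 0.36 * 63.8
T_est = 59.52 + 22.968
T_est = 82.488

82.488


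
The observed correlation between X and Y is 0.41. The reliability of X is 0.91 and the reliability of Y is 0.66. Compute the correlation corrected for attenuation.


r_corrected = rxy / sqrt(rxx * ryy)
= 0.41 / sqrt(0.91 * 0.66)
= 0.41 / sqrt(0.6006)
= 0.41 / 0.774984
r_corrected = 0.529

0.529


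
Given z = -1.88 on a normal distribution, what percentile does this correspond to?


CDF(z) = 0.5 * (1 + erf(z/sqrt(2)))
erf(-1.3294) = -0.9399
CDF = 0.0301
Percentile rank = 0.0301 * 100 = 3.01

3.01


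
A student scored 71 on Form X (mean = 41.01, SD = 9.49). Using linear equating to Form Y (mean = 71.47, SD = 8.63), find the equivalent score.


slope = SD_Y / SD_X = 8.63 / 9.49 ~ 0.9094
intercept = mean_Y - slope * mean_X = 71.47 - (8.63 / 9.49) * 41.01 ~ 34.1764
Y = slope * X + intercept. To avoid rounding drift from the rounded slope/intercept, evaluate the equivalent form Y = mean_Y + SD_Y * (X - mean_X) / SD_X at full precision:
Y = 71.47 + 8.63 * (71 - 41.01) / 9.49
Y = 71.47 + 8.63 * 29.99 / 9.49
Y = 71.47 + 258.8137 / 9.49
Y = 71.47 + 27.2723
Y = 98.7423

98.7423


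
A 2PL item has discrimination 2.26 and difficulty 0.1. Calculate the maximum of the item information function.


For 2PL, max info at theta = b = 0.1
I_max = a^2 / 4 = 2.26^2 / 4
= 5.1076 / 4
I_max = 1.2769

1.2769


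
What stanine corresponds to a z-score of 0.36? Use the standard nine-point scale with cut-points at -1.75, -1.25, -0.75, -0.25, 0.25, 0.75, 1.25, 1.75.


Stanine boundaries: [-1.75, -1.25, -0.75, -0.25, 0.25, 0.75, 1.25, 1.75]
z = 0.36
Check each boundary:
  z >= -1.75 -> could be stanine 2
  z >= -1.25 -> could be stanine 3
  z >= -0.75 -> could be stanine 4
  z >= -0.25 -> could be stanine 5
  z >= 0.25 -> could be stanine 6
  z < 0.75
  z < 1.25
  z < 1.75
Highest qualifying boundary gives stanine = 6

6


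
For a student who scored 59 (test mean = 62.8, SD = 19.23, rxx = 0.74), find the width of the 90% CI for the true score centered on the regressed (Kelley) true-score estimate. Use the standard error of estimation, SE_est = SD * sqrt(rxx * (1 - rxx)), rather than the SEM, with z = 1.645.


True score estimate = 0.74*59 + 0.26*62.8 = 59.988
SE_est = SD * sqrt(rxx * (1 - rxx)) = 19.23 * sqrt(0.74 * 0.26) = 19.23 * sqrt(0.1924) = 8.434937
CI = T_est +/- z * SE_est, so width = 2 * z * SE_est = 2 * 1.645 * 8.434937
Width = 27.7509

27.7509


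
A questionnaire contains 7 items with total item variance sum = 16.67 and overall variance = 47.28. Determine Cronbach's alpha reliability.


alpha = (k/(k-1)) * (1 - sum(si^2)/s_total^2)
= (7/6) * (1 - 16.67/47.28)
alpha = 0.7553

0.7553


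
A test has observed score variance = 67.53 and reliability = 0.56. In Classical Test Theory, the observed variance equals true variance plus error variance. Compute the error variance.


var_true = rxx * var_obs = 0.56 * 67.53 = 37.8168
var_error = var_obs - var_true
var_error = 67.53 - 37.8168
var_error = 29.7132

29.7132


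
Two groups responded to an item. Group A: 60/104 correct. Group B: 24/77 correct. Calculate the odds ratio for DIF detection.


Odds_A = 60/44 = 1.3636
Odds_B = 24/53 = 0.4528
OR = Odds_A / Odds_B = 1.3636 / 0.4528
Exactly, OR = (60 * 53) / (44 * 24) = 3180 / 1056
OR = 3.0114

3.0114


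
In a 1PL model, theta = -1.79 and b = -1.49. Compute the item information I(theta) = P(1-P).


P = 1/(1+exp(-(-1.79--1.49))) = 0.4256
I = P*(1-P) = 0.4256 * 0.5744
I = 0.2445

0.2445


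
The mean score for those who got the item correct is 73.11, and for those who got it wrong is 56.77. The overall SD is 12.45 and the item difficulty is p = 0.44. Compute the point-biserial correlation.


q = 1 - p = 0.56
rpb = ((M1 - M0) / SD) * sqrt(p * q)
rpb = ((73.11 - 56.77) / 12.45) * sqrt(0.44 * 0.56)
rpb = 0.6515

0.6515


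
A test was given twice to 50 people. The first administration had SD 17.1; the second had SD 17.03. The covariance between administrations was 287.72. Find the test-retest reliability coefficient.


r = cov(X,Y) / (SD_X * SD_Y)
r = 287.72 / (17.1 * 17.03)
r = 287.72 / 291.213
r = 0.988

0.988


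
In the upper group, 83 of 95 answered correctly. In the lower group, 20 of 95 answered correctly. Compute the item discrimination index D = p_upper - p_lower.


p_upper = 83/95 = 0.8737
p_lower = 20/95 = 0.2105
D = 0.8737 - 0.2105 = 0.6632

0.6632


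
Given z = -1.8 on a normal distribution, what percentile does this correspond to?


CDF(z) = 0.5 * (1 + erf(z/sqrt(2)))
erf(-1.2728) = -0.9281
CDF = 0.0359
Percentile rank = 0.0359 * 100 = 3.59

3.59


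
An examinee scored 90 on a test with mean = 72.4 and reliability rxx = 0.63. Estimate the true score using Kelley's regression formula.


T_est = rxx * X + (1 - rxx) * mean
T_est = 0.63 * 90 + 0.37 * 72.4
T_est = 56.7 + 26.788
T_est = 83.488

83.488


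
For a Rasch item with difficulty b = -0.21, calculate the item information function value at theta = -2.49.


P = 1/(1+exp(-(-2.49--0.21))) = 0.0928
I = P*(1-P) = 0.0928 * 0.9072
I = 0.0842

0.0842


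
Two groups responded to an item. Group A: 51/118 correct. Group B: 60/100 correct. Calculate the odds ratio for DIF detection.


Odds_A = 51/67 = 0.7612
Odds_B = 60/40 = 1.5
OR = Odds_A / Odds_B = 0.7612 / 1.5
Exactly, OR = (51 * 40) / (67 * 60) = 2040 / 4020
OR = 0.5075

0.5075


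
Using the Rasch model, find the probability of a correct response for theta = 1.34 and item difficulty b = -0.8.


theta - b = 1.34 - -0.8 = 2.14
exp(-(theta - b)) = exp(-2.14) = 0.1177
P = 1 / (1 + 0.1177)
P = 0.8947

0.8947


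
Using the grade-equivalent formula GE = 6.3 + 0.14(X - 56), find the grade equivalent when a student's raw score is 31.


raw - median = 31 - 56 = -25
slope * diff = 0.14 * -25 = -3.5
GE = 6.3 + -3.5
GE = 2.8

2.8


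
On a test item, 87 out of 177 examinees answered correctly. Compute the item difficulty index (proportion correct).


Item difficulty p = number correct / total examinees
p = 87 / 177
p = 0.4915

0.4915


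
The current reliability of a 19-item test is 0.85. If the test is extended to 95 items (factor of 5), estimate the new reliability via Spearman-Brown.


r_new = (n * rxx) / (1 + (n-1) * rxx)
r_new = (5 * 0.85) / (1 + 4 * 0.85)
r_new = 4.25 / 4.4
r_new = 0.9659

0.9659


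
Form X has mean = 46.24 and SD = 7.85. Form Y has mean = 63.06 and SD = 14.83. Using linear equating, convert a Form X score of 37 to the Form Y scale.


slope = SD_Y / SD_X = 14.83 / 7.85 ~ 1.8892
intercept = mean_Y - slope * mean_X = 63.06 - (14.83 / 7.85) * 46.24 ~ -24.2953
Y = slope * X + intercept. To avoid rounding drift from the rounded slope/intercept, evaluate the equivalent form Y = mean_Y + SD_Y * (X - mean_X) / SD_X at full precision:
Y = 63.06 + 14.83 * (37 - 46.24) / 7.85
Y = 63.06 - 14.83 * 9.24 / 7.85
Y = 63.06 - 137.0292 / 7.85
Y = 63.06 - 17.4559
Y = 45.6041

45.6041


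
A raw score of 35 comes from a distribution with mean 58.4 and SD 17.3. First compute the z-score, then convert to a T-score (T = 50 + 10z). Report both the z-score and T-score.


z = (X - mean) / SD = (35 - 58.4) / 17.3
z = -23.4 / 17.3
z = -1.3526
T-score = T = 50 + 10z
Carry z at full precision (z = -23.4 / 17.3) into the conversion:
T-score = 50 + 10 * (-23.4 / 17.3) = 50 + -234 / 17.3
T-score = 50 + -13.526
T-score = 36.474

36.474


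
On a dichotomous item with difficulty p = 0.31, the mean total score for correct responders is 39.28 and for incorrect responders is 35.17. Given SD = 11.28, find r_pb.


q = 1 - p = 0.69
rpb = ((M1 - M0) / SD) * sqrt(p * q)
rpb = ((39.28 - 35.17) / 11.28) * sqrt(0.31 * 0.69)
rpb = 0.1685

0.1685


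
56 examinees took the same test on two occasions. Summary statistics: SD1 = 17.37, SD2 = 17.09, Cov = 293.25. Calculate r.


r = cov(X,Y) / (SD_X * SD_Y)
r = 293.25 / (17.37 * 17.09)
r = 293.25 / 296.8533
r = 0.9879

0.9879


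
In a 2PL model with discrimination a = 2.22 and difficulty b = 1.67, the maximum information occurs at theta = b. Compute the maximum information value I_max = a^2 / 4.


For 2PL, max info at theta = b = 1.67
I_max = a^2 / 4 = 2.22^2 / 4
= 4.9284 / 4
I_max = 1.2321

1.2321


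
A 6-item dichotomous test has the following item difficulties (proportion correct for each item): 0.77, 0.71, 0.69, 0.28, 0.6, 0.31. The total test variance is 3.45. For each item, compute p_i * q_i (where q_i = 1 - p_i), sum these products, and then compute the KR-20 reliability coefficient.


For each item, compute p_i * q_i:
  Item 1: 0.77 * 0.23 = 0.1771
  Item 2: 0.71 * 0.29 = 0.2059
  Item 3: 0.69 * 0.31 = 0.2139
  Item 4: 0.28 * 0.72 = 0.2016
  Item 5: 0.6 * 0.4 = 0.24
  Item 6: 0.31 * 0.69 = 0.2139
Sum(p_i * q_i) = 0.1771 + 0.2059 + 0.2139 + 0.2016 + 0.24 + 0.2139 = 1.2524
KR-20 = (k/(k-1)) * (1 - Sum(p_i*q_i) / Var_total)
= (6/5) * (1 - 1.2524/3.45)
= 1.2 * 0.637
KR-20 = 0.7644

0.7644


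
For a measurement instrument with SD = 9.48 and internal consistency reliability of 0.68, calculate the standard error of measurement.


SEM = SD * sqrt(1 - rxx)
SEM = 9.48 * sqrt(1 - 0.68)
SEM = 9.48 * sqrt(0.32) = 9.48 * 0.565685
SEM = 5.3627

5.3627


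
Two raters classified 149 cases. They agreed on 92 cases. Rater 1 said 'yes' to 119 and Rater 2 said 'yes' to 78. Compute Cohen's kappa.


P_o = 92/149 = 0.61745
P_e = (119*78 + 30*71) / 22201 = 0.514031
kappa = (P_o - P_e) / (1 - P_e)
kappa = (0.61745 - 0.514031) / (1 - 0.514031)
kappa = 0.2128

0.2128


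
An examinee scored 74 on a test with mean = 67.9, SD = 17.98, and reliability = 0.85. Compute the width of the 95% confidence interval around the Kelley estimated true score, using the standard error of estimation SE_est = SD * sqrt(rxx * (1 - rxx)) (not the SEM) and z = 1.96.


True score estimate = 0.85*74 + 0.15*67.9 = 73.085
SE_est = SD * sqrt(rxx * (1 - rxx)) = 17.98 * sqrt(0.85 * 0.15) = 17.98 * sqrt(0.1275) = 6.420144
CI = T_est +/- z * SE_est, so width = 2 * z * SE_est = 2 * 1.96 * 6.420144
Width = 25.167

25.167


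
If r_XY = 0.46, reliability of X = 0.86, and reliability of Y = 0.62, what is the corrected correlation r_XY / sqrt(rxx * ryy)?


r_corrected = rxy / sqrt(rxx * ryy)
= 0.46 / sqrt(0.86 * 0.62)
= 0.46 / sqrt(0.5332)
= 0.46 / 0.730205
r_corrected = 0.63

0.63


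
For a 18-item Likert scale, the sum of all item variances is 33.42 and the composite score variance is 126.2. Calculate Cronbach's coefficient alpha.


alpha = (k/(k-1)) * (1 - sum(si^2)/s_total^2)
= (18/17) * (1 - 33.42/126.2)
alpha = 0.7784

0.7784


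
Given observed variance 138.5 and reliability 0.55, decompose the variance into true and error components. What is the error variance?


var_true = rxx * var_obs = 0.55 * 138.5 = 76.175
var_error = var_obs - var_true
var_error = 138.5 - 76.175
var_error = 62.325

62.325


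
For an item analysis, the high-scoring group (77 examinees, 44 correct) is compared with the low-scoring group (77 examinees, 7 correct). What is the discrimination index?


p_upper = 44/77 = 0.5714
p_lower = 7/77 = 0.0909
D = 0.5714 - 0.0909 = 0.4805

0.4805


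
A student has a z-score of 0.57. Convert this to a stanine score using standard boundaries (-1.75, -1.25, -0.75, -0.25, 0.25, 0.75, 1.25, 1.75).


Stanine boundaries: [-1.75, -1.25, -0.75, -0.25, 0.25, 0.75, 1.25, 1.75]
z = 0.57
Check each boundary:
  z >= -1.75 -> could be stanine 2
  z >= -1.25 -> could be stanine 3
  z >= -0.75 -> could be stanine 4
  z >= -0.25 -> could be stanine 5
  z >= 0.25 -> could be stanine 6
  z < 0.75
  z < 1.25
  z < 1.75
Highest qualifying boundary gives stanine = 6

6


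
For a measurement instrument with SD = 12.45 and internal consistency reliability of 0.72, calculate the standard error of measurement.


SEM = SD * sqrt(1 - rxx)
SEM = 12.45 * sqrt(1 - 0.72)
SEM = 12.45 * sqrt(0.28) = 12.45 * 0.52915
SEM = 6.5879

6.5879


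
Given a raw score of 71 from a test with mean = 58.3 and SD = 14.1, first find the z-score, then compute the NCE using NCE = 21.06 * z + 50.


z = (X - mean) / SD = (71 - 58.3) / 14.1
z = 12.7 / 14.1
z = 0.9007
NCE = NCE = 21.06z + 50
Carry z at full precision (z = 12.7 / 14.1) into the conversion:
NCE = 21.06 * (12.7 / 14.1) + 50 = 267.462 / 14.1 + 50
NCE = 18.9689 + 50
NCE = 68.9689

68.9689


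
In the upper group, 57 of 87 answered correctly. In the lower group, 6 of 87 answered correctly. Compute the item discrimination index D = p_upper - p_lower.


p_upper = 57/87 = 0.6552
p_lower = 6/87 = 0.069
D = 0.6552 - 0.069 = 0.5862

0.5862


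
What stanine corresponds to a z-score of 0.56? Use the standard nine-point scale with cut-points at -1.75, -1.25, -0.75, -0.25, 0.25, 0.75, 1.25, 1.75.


Stanine boundaries: [-1.75, -1.25, -0.75, -0.25, 0.25, 0.75, 1.25, 1.75]
z = 0.56
Check each boundary:
  z >= -1.75 -> could be stanine 2
  z >= -1.25 -> could be stanine 3
  z >= -0.75 -> could be stanine 4
  z >= -0.25 -> could be stanine 5
  z >= 0.25 -> could be stanine 6
  z < 0.75
  z < 1.25
  z < 1.75
Highest qualifying boundary gives stanine = 6

6


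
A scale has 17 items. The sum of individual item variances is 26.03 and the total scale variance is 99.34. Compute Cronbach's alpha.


alpha = (k/(k-1)) * (1 - sum(si^2)/s_total^2)
= (17/16) * (1 - 26.03/99.34)
alpha = 0.7841

0.7841


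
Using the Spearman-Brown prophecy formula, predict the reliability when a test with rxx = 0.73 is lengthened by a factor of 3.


r_new = (n * rxx) / (1 + (n-1) * rxx)
r_new = (3 * 0.73) / (1 + 2 * 0.73)
r_new = 2.19 / 2.46
r_new = 0.8902

0.8902


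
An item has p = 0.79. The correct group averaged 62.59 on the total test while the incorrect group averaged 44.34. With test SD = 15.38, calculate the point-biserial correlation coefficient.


q = 1 - p = 0.21
rpb = ((M1 - M0) / SD) * sqrt(p * q)
rpb = ((62.59 - 44.34) / 15.38) * sqrt(0.79 * 0.21)
rpb = 0.4833

0.4833


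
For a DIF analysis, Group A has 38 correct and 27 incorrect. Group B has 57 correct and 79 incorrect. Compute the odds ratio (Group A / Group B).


Odds_A = 38/27 = 1.4074
Odds_B = 57/79 = 0.7215
OR = Odds_A / Odds_B = 1.4074 / 0.7215
Exactly, OR = (38 * 79) / (27 * 57) = 3002 / 1539
OR = 1.9506

1.9506


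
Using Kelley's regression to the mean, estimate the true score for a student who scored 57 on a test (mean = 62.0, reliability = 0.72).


T_est = rxx * X + (1 - rxx) * mean
T_est = 0.72 * 57 + 0.28 * 62.0
T_est = 41.04 + 17.36
T_est = 58.4

58.4


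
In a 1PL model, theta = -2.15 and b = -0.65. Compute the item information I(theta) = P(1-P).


P = 1/(1+exp(-(-2.15--0.65))) = 0.1824
I = P*(1-P) = 0.1824 * 0.8176
I = 0.1491

0.1491


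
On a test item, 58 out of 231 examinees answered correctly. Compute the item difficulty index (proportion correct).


Item difficulty p = number correct / total examinees
p = 58 / 231
p = 0.2511

0.2511


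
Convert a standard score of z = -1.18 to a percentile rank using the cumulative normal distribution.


CDF(z) = 0.5 * (1 + erf(z/sqrt(2)))
erf(-0.8344) = -0.762
CDF = 0.119
Percentile rank = 0.119 * 100 = 11.9

11.9


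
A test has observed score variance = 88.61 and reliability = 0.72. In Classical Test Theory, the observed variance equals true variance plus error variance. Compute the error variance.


var_true = rxx * var_obs = 0.72 * 88.61 = 63.7992
var_error = var_obs - var_true
var_error = 88.61 - 63.7992
var_error = 24.8108

24.8108


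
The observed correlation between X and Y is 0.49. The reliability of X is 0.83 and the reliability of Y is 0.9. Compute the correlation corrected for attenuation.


r_corrected = rxy / sqrt(rxx * ryy)
= 0.49 / sqrt(0.83 * 0.9)
= 0.49 / sqrt(0.747)
= 0.49 / 0.864292
r_corrected = 0.5669

0.5669


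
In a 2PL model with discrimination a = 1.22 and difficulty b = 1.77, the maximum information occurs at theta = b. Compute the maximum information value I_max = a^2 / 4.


For 2PL, max info at theta = b = 1.77
I_max = a^2 / 4 = 1.22^2 / 4
= 1.4884 / 4
I_max = 0.3721

0.3721


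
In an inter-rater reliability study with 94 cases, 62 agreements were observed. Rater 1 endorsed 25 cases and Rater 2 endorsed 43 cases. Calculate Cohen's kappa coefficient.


P_o = 62/94 = 0.659574
P_e = (25*43 + 69*51) / 8836 = 0.519919
kappa = (P_o - P_e) / (1 - P_e)
kappa = (0.659574 - 0.519919) / (1 - 0.519919)
kappa = 0.2909

0.2909


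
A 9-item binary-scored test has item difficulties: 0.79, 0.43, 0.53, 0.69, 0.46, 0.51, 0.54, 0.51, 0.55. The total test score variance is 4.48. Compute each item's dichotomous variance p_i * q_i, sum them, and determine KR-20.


For each item, compute p_i * q_i:
  Item 1: 0.79 * 0.21 = 0.1659
  Item 2: 0.43 * 0.57 = 0.2451
  Item 3: 0.53 * 0.47 = 0.2491
  Item 4: 0.69 * 0.31 = 0.2139
  Item 5: 0.46 * 0.54 = 0.2484
  Item 6: 0.51 * 0.49 = 0.2499
  Item 7: 0.54 * 0.46 = 0.2484
  Item 8: 0.51 * 0.49 = 0.2499
  Item 9: 0.55 * 0.45 = 0.2475
Sum(p_i * q_i) = 0.1659 + 0.2451 + 0.2491 + 0.2139 + 0.2484 + 0.2499 + 0.2484 + 0.2499 + 0.2475 = 2.1181
KR-20 = (k/(k-1)) * (1 - Sum(p_i*q_i) / Var_total)
= (9/8) * (1 - 2.1181/4.48)
= 1.125 * 0.5272
KR-20 = 0.5931

0.5931


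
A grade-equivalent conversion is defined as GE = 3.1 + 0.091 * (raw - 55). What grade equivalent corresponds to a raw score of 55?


raw - median = 55 - 55 = 0
slope * diff = 0.091 * 0 = 0.0
GE = 3.1 + 0.0
GE = 3.1

3.1


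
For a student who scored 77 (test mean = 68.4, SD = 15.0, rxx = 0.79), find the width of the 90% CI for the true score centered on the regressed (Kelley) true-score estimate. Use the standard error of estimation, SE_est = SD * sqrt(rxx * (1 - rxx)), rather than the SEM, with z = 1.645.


True score estimate = 0.79*77 + 0.21*68.4 = 75.194
SE_est = SD * sqrt(rxx * (1 - rxx)) = 15.0 * sqrt(0.79 * 0.21) = 15.0 * sqrt(0.1659) = 6.109624
CI = T_est +/- z * SE_est, so width = 2 * z * SE_est = 2 * 1.645 * 6.109624
Width = 20.1007

20.1007
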